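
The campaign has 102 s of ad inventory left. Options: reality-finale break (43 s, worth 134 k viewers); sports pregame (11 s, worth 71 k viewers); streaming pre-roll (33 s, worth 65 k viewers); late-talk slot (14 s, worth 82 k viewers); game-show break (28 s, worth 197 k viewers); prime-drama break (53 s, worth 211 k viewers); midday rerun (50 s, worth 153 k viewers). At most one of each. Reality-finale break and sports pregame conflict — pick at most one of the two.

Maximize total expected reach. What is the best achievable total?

Late-talk slot + game-show break + prime-drama break uses 95 of the 102 s and totals 490.
Next best is sports pregame + game-show break + prime-drama break at 479 (92 s) — short by 11.

490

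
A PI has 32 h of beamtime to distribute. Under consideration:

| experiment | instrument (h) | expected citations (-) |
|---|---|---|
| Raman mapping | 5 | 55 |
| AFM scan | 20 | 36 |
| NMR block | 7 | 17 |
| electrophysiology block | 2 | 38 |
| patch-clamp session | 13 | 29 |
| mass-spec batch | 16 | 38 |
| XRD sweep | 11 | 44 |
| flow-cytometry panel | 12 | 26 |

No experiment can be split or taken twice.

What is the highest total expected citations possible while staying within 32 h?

166

By expected citations per h: electrophysiology block 19.00, Raman mapping 11.00, XRD sweep 4.00 lead.
A density-first pass picks Raman mapping + NMR block + electrophysiology block + XRD sweep — 154 at 25 h.
Dropping NMR block frees 7 h; slotting in patch-clamp session (13 h) lifts the total to 166 at 31 h.
The spare 1 h is too small for any remaining experiment, and no exchange beats 166.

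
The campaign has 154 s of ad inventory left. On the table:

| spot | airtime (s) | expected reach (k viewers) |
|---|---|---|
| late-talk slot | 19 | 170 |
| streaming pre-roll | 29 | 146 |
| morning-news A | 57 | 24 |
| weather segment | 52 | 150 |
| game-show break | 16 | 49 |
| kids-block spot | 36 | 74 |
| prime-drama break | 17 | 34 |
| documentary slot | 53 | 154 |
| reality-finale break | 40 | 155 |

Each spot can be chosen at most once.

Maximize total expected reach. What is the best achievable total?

625

The ratio heuristic lands on late-talk slot + streaming pre-roll + game-show break + kids-block spot + reality-finale break (594) but leaves 14 s idle.
Replace game-show break and kids-block spot with documentary slot: the trade gains 31 net, giving 625 at 141 s.
That's the maximum — no swap from here does better than 625.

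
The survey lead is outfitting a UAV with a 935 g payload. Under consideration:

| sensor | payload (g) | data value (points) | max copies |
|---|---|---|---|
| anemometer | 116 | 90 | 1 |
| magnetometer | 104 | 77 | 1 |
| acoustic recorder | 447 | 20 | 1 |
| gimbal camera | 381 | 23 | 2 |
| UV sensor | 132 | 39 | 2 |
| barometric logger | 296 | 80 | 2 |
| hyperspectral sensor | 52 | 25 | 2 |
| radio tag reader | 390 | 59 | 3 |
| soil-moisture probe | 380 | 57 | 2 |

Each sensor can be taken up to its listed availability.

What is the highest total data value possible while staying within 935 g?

377

Greedy by ratio would take anemometer + magnetometer + 2×UV sensor + barometric logger + 2×hyperspectral sensor: 884 g used, total 375.
The 264 g tied up in 2×UV sensor is better spent on barometric logger — total rises to 377 (916 g).
Every other selection either busts 935 g or exceeds an availability limit or fails to beat 377.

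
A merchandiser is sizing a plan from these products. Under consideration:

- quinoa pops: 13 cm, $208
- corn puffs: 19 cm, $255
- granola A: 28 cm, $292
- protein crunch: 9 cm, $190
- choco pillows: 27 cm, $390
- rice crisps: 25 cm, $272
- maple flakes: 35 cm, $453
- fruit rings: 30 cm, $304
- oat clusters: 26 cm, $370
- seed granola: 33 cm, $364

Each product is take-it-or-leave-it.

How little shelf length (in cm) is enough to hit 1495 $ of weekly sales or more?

103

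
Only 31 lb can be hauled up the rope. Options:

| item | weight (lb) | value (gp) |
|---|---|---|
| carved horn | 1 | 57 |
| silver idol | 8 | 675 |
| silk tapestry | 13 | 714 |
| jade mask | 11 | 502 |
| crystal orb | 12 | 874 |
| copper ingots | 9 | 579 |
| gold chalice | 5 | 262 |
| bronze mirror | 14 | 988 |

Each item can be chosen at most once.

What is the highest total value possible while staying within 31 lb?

2242

Density check — silver idol 84.38, crystal orb 72.83, bronze mirror 70.57 are the best per lb.
Greedy by ratio would take carved horn + silver idol + crystal orb + copper ingots: 30 lb used, total 2185.
The 13 lb tied up in carved horn and crystal orb is better spent on bronze mirror — total rises to 2242 (31 lb).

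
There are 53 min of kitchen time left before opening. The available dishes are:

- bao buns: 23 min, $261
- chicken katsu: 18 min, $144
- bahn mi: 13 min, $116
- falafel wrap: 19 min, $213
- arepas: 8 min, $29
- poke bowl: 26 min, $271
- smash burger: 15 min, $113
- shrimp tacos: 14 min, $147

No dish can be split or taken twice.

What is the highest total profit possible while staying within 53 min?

534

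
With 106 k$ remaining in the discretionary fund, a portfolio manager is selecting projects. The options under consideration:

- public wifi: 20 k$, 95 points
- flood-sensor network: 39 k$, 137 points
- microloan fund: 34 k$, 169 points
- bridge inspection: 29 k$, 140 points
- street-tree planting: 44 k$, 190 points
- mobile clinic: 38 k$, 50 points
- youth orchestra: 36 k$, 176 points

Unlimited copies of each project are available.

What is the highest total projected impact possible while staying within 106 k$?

521

By projected impact per k$: microloan fund 4.97, youth orchestra 4.89, bridge inspection 4.83, public wifi 4.75 lead.
A density-first pass picks 3×microloan fund — 507 at 102 k$.
Dropping 2×microloan fund frees 68 k$; slotting in 2×youth orchestra (72 k$) lifts the total to 521 at 106 k$.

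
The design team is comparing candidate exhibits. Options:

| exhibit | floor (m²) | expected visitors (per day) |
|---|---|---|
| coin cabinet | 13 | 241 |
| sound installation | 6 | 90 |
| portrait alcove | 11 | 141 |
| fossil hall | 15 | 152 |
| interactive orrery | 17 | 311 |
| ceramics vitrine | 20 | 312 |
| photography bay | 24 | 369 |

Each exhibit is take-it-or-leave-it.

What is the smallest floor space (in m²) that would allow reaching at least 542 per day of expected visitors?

30

Minimise m² subject to total expected visitors ≥ 542.
coin cabinet + interactive orrery reaches 552 using 30 m².
Any bundle with less than 30 m² falls short of 542.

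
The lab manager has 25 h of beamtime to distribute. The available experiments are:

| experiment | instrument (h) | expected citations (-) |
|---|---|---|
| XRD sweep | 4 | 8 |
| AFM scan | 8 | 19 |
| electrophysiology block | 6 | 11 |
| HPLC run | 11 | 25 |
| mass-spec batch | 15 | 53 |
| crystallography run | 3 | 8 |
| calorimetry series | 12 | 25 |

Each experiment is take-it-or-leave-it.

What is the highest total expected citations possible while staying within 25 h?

72

The ratio heuristic lands on XRD sweep + mass-spec batch + crystallography run (69) but leaves 3 h idle.
The 7 h tied up in XRD sweep and crystallography run is better spent on AFM scan — total rises to 72 (23 h).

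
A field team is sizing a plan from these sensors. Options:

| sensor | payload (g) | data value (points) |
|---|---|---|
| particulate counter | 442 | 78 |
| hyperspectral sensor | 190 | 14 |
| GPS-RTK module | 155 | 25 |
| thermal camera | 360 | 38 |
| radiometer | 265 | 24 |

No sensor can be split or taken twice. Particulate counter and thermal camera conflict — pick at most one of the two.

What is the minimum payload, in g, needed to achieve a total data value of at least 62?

442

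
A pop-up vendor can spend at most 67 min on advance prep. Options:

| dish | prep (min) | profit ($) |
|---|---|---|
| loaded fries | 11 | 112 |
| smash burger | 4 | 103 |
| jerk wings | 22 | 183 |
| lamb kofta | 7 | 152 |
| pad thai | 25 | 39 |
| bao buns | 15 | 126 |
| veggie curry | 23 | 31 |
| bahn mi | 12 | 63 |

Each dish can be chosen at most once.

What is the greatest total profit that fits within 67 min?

676

Taking loaded fries + smash burger + jerk wings + lamb kofta + bao buns: 59 min used, 676 in profit.
Next best is loaded fries + jerk wings + lamb kofta + bao buns + bahn mi at 636 (67 min) — short by 40.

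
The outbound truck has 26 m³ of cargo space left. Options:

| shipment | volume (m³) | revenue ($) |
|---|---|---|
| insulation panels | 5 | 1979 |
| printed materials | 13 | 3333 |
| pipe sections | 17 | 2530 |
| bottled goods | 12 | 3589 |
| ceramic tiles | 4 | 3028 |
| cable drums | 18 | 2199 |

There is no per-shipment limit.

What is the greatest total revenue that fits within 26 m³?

18168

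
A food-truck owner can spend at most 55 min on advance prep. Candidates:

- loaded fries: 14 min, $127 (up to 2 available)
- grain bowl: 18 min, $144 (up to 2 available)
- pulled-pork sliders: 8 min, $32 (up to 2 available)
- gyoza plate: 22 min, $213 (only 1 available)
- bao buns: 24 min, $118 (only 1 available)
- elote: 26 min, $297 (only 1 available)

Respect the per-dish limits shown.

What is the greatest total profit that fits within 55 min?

551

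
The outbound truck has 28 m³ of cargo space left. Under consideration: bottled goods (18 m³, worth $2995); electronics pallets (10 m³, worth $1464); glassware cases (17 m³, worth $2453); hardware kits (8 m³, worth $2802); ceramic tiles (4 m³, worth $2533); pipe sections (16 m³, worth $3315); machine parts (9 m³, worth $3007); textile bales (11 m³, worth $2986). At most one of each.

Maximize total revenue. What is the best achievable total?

Filling by ratio: hardware kits + ceramic tiles + machine parts for 8342, with 7 m³ left unused.
Replace ceramic tiles with textile bales: the trade gains 453 net, giving 8795 at 28 m³.
Next best is hardware kits + ceramic tiles + pipe sections at 8650 (28 m³) — short by 145.

8795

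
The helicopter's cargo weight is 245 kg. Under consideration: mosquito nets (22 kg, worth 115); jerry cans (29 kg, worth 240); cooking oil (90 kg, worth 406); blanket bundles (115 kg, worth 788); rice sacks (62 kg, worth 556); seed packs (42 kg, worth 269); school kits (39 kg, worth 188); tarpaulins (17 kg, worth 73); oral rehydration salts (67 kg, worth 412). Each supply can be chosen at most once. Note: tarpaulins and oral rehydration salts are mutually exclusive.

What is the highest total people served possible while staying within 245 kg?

1772

Taking jerry cans + blanket bundles + rice sacks + school kits: 245 kg used, 1772 in people served.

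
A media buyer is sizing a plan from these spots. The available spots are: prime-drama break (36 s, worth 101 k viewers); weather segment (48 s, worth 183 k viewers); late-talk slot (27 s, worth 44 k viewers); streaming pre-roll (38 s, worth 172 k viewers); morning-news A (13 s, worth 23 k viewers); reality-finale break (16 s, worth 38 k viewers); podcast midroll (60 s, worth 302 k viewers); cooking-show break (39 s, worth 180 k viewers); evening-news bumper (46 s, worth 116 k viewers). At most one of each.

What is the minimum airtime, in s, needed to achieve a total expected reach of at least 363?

87

Need the lightest bundle worth ≥ 363.
Taking weather segment + cooking-show break gives 363 (≥ 363) for 87 s.
Any bundle with less than 87 s falls short of 363.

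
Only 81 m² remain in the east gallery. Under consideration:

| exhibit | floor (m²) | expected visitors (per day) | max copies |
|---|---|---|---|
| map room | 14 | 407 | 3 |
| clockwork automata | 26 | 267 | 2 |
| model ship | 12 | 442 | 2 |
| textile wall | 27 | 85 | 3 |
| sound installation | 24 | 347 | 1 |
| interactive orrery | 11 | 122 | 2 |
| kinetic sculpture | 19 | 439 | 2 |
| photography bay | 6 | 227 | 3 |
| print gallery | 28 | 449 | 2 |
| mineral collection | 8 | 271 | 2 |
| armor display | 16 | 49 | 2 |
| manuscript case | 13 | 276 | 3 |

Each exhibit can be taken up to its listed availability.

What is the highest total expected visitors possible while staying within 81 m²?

Density check — photography bay 37.83, model ship 36.83, mineral collection 33.88, map room 29.07 are the best per m².
Greedy by ratio would take map room + 2×model ship + 3×photography bay + 2×mineral collection: 72 m² used, total 2514.
Replace photography bay with map room: the trade gains 180 net, giving 2694 at 80 m².

2694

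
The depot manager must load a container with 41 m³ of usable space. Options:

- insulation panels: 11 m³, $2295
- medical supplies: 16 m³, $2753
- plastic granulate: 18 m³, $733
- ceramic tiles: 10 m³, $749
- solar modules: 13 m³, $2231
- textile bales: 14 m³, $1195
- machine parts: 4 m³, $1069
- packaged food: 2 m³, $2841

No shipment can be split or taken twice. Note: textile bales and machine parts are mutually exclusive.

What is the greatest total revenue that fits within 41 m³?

Taking the top-ratio shipments first gives insulation panels + medical supplies + machine parts + packaged food for 8958 (33 m³).
Replace medical supplies with ceramic tiles + solar modules: the trade gains 227 net, giving 9185 at 40 m³.
Runner-up insulation panels + medical supplies + machine parts + packaged food tops out at 8958.

9185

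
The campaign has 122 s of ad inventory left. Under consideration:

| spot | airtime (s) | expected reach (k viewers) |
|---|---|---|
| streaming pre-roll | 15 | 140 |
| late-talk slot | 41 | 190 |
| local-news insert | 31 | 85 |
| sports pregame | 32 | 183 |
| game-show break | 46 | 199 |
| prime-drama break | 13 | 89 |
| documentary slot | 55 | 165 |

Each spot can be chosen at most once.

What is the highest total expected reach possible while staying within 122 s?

Taking the top-ratio spots first gives streaming pre-roll + late-talk slot + sports pregame + prime-drama break for 602 (101 s).
Replace sports pregame with game-show break: the trade gains 16 net, giving 618 at 115 s.
The spare 7 s is too small for any remaining spot, and no exchange beats 618.

618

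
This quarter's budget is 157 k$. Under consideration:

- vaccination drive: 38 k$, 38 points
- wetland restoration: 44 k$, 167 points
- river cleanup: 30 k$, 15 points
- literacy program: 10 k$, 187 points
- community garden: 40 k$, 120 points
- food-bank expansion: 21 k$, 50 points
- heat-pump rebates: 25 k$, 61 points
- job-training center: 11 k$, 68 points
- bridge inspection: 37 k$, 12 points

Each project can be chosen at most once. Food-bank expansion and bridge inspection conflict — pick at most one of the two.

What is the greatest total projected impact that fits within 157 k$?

653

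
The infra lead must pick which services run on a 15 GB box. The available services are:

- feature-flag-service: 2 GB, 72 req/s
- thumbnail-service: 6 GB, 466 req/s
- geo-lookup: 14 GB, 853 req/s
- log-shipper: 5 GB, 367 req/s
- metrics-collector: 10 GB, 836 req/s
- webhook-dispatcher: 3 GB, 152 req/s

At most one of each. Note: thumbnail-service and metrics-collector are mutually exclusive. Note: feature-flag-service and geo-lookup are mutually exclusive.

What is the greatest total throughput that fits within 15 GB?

Best packing: log-shipper + metrics-collector — 15 GB, 1203 total.

1203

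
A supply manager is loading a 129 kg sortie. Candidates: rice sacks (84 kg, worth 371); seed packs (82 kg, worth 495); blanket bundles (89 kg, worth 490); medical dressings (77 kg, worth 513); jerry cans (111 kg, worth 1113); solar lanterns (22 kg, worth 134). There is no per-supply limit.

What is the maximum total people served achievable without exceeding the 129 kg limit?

Jerry cans uses 111 of the 129 kg and totals 1113.

1113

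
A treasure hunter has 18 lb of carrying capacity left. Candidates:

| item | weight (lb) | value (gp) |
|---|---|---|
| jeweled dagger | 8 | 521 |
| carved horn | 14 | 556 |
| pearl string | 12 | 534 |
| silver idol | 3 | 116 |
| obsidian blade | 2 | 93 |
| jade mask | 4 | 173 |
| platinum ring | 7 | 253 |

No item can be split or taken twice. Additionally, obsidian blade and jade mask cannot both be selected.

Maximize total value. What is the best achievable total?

890

Taking jeweled dagger + silver idol + platinum ring: 18 lb used, 890 in value.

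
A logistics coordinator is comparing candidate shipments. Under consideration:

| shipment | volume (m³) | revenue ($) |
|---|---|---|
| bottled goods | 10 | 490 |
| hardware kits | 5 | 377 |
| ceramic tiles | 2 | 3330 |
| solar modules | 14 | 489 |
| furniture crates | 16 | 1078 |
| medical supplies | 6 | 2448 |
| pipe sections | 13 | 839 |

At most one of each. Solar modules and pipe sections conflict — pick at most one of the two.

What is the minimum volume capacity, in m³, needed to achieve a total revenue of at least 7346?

34

Need the lightest bundle worth ≥ 7346.
bottled goods + ceramic tiles + furniture crates + medical supplies: 7346 revenue at 34 m³.
No combination under 34 m³ hits 7346.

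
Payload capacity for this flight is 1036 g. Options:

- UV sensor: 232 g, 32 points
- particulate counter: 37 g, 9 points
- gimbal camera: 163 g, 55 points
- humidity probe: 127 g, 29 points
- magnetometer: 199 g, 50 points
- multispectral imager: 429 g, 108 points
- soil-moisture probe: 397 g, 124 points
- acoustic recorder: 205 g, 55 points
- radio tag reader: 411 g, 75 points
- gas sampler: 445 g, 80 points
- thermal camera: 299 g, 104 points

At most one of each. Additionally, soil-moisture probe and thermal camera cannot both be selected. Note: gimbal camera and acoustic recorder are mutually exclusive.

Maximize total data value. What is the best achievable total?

Taking particulate counter + gimbal camera + multispectral imager + soil-moisture probe: 1026 g used, 296 in data value.

296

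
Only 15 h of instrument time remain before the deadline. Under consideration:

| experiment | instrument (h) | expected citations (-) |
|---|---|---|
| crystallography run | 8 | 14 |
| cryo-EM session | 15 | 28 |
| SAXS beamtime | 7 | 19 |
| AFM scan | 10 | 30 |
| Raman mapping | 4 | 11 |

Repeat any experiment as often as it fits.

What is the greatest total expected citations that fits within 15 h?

By expected citations per h: AFM scan 3.00, Raman mapping 2.75, SAXS beamtime 2.71, cryo-EM session 1.87 lead.
Best packing: SAXS beamtime + 2×Raman mapping — 15 h, 41 total.
No other feasible combination exceeds 41.

41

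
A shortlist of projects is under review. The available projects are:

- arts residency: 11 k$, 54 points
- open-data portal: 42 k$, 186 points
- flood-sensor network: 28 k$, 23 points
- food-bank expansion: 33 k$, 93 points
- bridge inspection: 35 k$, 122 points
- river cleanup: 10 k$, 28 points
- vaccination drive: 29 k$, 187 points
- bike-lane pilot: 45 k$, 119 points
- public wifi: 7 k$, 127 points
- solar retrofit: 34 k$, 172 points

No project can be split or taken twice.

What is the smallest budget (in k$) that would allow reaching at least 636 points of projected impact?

112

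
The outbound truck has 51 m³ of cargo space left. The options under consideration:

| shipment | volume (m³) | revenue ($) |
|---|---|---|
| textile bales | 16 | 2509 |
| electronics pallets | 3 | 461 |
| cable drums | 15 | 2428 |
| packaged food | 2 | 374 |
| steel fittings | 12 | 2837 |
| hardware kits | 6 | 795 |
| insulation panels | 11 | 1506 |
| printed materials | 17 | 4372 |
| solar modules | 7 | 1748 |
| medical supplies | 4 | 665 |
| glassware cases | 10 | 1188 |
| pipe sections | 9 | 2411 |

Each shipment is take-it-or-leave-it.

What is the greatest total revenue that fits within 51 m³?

12407

Ranking by ratio (revenue/m³): pipe sections 267.89, printed materials 257.18, solar modules 249.71.
Taking packaged food + steel fittings + printed materials + solar modules + medical supplies + pipe sections: 51 m³ used, 12407 in revenue.
That's the maximum — no swap from here does better than 12407.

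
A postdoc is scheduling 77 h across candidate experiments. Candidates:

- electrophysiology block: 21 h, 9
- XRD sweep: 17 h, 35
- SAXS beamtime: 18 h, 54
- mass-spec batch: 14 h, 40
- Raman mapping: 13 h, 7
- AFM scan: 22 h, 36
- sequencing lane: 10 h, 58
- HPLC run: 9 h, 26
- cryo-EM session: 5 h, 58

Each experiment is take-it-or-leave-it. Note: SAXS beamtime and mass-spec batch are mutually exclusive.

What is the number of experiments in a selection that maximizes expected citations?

Best achievable expected citations is 253.
One optimal bundle: XRD sweep + mass-spec batch + AFM scan + sequencing lane + HPLC run + cryo-EM session (77 h).
Any selection reaching 253 contains exactly 6 experiments.

6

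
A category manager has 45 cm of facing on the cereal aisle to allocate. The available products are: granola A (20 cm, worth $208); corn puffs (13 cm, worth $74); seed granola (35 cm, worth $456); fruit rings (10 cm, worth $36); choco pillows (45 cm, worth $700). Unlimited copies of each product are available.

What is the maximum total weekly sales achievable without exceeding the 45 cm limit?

Choco pillows uses 45 of the 45 cm and totals 700.
Nothing else within 45 cm beats 700.

700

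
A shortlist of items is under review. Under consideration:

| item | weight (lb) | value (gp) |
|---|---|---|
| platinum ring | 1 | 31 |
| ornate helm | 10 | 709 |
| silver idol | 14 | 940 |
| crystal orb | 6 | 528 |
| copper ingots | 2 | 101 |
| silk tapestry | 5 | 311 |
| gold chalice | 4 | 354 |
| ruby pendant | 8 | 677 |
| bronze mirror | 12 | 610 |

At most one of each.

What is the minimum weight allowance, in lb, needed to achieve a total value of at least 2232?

28

Minimise lb subject to total value ≥ 2232.
ornate helm + crystal orb + gold chalice + ruby pendant reaches 2268 using 28 lb.
No combination under 28 lb hits 2232.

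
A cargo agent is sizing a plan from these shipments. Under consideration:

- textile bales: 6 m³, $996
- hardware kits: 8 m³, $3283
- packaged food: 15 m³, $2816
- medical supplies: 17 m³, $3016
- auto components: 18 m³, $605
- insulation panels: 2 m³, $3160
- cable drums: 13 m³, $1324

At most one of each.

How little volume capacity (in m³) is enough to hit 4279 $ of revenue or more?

Look for the lowest-volume combination reaching 4279.
hardware kits + insulation panels: 6443 revenue at 10 m³.
Any bundle with less than 10 m³ falls short of 4279.

10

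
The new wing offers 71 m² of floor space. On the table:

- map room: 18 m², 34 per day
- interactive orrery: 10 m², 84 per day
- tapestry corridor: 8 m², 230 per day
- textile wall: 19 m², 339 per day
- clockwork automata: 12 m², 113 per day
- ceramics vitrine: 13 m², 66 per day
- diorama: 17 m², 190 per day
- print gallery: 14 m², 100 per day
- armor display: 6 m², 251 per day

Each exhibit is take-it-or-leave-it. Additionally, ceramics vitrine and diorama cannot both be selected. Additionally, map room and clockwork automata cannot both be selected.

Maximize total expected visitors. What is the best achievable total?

1123

By expected visitors per m²: armor display 41.83, tapestry corridor 28.75, textile wall 17.84, diorama 11.18 lead.
Taking tapestry corridor + textile wall + clockwork automata + diorama + armor display: 62 m² used, 1123 in expected visitors.
Runner-up interactive orrery + tapestry corridor + textile wall + clockwork automata + print gallery + armor display tops out at 1117.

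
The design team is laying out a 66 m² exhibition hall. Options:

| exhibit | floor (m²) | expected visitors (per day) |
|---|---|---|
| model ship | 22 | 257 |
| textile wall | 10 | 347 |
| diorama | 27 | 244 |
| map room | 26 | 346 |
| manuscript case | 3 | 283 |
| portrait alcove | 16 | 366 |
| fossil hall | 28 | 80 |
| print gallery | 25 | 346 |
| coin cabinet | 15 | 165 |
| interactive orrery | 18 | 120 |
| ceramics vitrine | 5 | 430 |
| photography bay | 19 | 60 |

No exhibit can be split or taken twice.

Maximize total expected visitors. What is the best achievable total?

Taking textile wall + map room + manuscript case + portrait alcove + ceramics vitrine: 60 m² used, 1772 in expected visitors.
That's the maximum — no swap from here does better than 1772.

1772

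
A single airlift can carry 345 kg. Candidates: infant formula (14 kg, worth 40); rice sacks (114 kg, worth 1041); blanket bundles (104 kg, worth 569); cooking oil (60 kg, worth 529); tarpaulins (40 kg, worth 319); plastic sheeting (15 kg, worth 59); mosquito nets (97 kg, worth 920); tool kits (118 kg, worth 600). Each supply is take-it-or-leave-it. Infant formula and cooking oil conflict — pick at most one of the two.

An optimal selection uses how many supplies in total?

5

Optimal total is 2868.
For example rice sacks + cooking oil + tarpaulins + plastic sheeting + mosquito nets achieves it, using 326 kg.
Every optimal selection uses 5 supplies.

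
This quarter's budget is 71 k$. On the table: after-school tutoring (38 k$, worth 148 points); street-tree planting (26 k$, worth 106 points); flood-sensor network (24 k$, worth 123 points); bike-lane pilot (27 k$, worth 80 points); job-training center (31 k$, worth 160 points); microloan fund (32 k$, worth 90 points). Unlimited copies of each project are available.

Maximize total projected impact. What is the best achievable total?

320

The ratio ordering already packs tightly: 2×job-training center, 62 k$, 320.
That's the maximum — no swap from here does better than 320.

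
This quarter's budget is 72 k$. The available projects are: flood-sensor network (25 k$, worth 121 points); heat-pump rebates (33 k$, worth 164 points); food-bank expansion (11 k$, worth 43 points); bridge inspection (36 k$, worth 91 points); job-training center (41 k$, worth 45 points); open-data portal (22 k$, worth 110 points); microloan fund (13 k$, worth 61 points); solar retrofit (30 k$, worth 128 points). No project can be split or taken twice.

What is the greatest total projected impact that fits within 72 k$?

Ranking by ratio (projected impact/k$): open-data portal 5.00, heat-pump rebates 4.97, flood-sensor network 4.84, microloan fund 4.69.
Taking the top-ratio projects first gives heat-pump rebates + open-data portal + microloan fund for 335 (68 k$).
The 22 k$ tied up in open-data portal is better spent on flood-sensor network — total rises to 346 (71 k$).
Next best is heat-pump rebates + open-data portal + microloan fund at 335 (68 k$) — short by 11.

346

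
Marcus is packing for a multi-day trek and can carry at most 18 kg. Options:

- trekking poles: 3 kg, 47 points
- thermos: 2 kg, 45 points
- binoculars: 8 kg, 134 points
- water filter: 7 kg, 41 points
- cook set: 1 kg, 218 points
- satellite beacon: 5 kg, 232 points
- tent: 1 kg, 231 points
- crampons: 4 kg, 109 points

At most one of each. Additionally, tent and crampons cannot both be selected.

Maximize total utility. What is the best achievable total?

By utility per kg: tent 231.00, cook set 218.00, satellite beacon 46.40, crampons 27.25 lead.
Taking trekking poles + binoculars + cook set + satellite beacon + tent: 18 kg used, 862 in utility.
An exhaustive check of the 256 subsets confirms 862.

862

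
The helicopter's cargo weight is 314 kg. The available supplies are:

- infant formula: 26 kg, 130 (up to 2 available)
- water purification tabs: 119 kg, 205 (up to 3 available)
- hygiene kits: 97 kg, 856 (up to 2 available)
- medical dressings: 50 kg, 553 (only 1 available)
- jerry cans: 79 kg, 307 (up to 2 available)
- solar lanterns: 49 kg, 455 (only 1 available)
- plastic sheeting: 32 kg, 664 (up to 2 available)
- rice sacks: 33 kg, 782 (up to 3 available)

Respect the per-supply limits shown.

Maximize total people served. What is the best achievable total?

5083

Density check — rice sacks 23.70, plastic sheeting 20.75, medical dressings 11.06, solar lanterns 9.29 are the best per kg.
Greedy by ratio would take 2×infant formula + medical dressings + solar lanterns + 2×plastic sheeting + 3×rice sacks: 314 kg used, total 4942.
The 101 kg tied up in 2×infant formula and solar lanterns is better spent on hygiene kits — total rises to 5083 (310 kg).
The spare 4 kg is too small for any remaining supply, and no exchange beats 5083.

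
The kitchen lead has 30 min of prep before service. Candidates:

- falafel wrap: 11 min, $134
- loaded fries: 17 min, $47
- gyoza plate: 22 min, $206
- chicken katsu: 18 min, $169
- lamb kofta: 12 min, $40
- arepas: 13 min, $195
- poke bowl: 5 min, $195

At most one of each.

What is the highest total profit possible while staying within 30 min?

Ranking by ratio (profit/min): poke bowl 39.00, arepas 15.00, falafel wrap 12.18.
The ratio ordering already packs tightly: falafel wrap + arepas + poke bowl, 29 min, 524.

524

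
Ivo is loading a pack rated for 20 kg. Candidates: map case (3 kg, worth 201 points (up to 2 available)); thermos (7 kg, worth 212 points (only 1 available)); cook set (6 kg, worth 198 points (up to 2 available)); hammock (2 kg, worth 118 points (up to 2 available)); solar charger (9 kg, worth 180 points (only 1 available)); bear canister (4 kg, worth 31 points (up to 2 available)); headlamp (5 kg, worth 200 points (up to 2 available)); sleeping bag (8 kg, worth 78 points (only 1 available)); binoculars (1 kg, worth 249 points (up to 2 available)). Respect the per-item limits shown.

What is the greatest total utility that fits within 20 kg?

1418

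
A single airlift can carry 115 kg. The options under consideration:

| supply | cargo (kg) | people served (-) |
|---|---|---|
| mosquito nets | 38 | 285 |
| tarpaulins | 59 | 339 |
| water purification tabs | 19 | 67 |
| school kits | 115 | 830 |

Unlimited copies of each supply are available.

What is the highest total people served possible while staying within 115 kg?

855

By people served per kg: mosquito nets 7.50, school kits 7.22, tarpaulins 5.75 lead.
3×mosquito nets uses 114 of the 115 kg and totals 855.
That's the maximum — no swap from here does better than 855.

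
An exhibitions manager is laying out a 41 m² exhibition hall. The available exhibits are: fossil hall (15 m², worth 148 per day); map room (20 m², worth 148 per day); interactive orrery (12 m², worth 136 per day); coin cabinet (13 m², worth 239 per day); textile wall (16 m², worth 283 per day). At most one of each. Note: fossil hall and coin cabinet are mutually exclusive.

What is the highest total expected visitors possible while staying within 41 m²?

Taking interactive orrery + coin cabinet + textile wall: 41 m² used, 658 in expected visitors.
Every other selection either busts 41 m² or breaks a pairing rule or fails to beat 658.

658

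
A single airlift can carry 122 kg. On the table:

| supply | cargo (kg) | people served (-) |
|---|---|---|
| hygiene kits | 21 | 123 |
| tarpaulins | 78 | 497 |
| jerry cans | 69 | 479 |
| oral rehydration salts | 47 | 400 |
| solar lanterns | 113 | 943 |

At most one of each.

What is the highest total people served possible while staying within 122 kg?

Filling by ratio: jerry cans + oral rehydration salts for 879, with 6 kg left unused.
Dropping jerry cans and oral rehydration salts frees 116 kg; slotting in solar lanterns (113 kg) lifts the total to 943 at 113 kg.

943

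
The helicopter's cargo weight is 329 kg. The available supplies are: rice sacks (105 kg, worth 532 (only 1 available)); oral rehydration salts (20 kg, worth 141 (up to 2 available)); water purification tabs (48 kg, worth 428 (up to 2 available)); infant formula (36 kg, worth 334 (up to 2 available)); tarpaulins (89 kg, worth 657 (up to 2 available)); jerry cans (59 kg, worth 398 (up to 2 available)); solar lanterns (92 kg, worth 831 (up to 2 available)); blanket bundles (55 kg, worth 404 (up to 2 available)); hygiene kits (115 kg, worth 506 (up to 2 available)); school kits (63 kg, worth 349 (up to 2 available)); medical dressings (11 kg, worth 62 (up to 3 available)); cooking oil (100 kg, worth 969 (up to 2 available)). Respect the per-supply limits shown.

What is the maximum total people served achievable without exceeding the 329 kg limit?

Taking the top-ratio supplies first gives water purification tabs + 2×infant formula + 2×cooking oil for 3034 (320 kg).
Dropping water purification tabs and infant formula frees 84 kg; slotting in solar lanterns (92 kg) lifts the total to 3103 at 328 kg.
Nothing else within 329 kg beats 3103.

3103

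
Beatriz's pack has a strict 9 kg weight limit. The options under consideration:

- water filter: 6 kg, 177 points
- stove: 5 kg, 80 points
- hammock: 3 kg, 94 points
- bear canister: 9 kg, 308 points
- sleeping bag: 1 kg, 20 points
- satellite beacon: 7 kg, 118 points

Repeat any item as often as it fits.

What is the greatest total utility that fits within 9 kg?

Density check — bear canister 34.22, hammock 31.33, water filter 29.50, sleeping bag 20.00 are the best per kg.
Bear canister uses 9 of the 9 kg and totals 308.

308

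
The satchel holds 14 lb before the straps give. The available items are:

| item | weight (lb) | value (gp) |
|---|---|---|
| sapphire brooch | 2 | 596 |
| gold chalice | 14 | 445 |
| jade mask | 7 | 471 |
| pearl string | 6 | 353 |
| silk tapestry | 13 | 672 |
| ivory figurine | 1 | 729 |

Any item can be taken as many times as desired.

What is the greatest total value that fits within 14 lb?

By value per lb: ivory figurine 729.00, sapphire brooch 298.00, jade mask 67.29 lead.
14×ivory figurine uses 14 of the 14 lb and totals 10206.

10206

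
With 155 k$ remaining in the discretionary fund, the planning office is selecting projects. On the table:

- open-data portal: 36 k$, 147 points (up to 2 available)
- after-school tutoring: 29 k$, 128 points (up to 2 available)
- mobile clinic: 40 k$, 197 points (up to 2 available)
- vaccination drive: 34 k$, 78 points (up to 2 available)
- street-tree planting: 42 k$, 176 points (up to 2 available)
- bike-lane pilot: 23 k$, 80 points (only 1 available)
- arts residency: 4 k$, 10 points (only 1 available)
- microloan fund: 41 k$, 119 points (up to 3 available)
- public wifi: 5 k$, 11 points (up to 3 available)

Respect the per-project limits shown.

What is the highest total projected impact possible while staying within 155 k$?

708

Ranking by ratio (projected impact/k$): mobile clinic 4.92, after-school tutoring 4.41, street-tree planting 4.19.
Filling by ratio: 2×after-school tutoring + 2×mobile clinic + arts residency + 2×public wifi for 682, with 3 k$ left unused.
Replace after-school tutoring and 2×public wifi with street-tree planting: the trade gains 26 net, giving 708 at 155 k$.
No other feasible combination exceeds 708.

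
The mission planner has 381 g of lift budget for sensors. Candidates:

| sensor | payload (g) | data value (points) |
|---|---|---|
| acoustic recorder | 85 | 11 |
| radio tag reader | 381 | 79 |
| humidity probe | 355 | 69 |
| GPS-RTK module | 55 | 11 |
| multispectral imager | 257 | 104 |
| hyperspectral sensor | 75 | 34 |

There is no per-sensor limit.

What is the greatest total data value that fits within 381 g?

170

The ratio ordering already packs tightly: 5×hyperspectral sensor, 375 g, 170.
Nothing else within 381 g beats 170.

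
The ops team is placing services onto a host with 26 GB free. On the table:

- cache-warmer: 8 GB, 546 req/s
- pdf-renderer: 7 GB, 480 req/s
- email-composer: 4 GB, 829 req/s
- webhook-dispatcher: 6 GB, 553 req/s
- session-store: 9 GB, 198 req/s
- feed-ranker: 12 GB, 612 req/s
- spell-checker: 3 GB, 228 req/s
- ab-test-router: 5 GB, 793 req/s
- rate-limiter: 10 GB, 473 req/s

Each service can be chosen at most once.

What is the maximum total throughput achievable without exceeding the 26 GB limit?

2949

A density-first pass picks pdf-renderer + email-composer + webhook-dispatcher + spell-checker + ab-test-router — 2883 at 25 GB.
Dropping pdf-renderer frees 7 GB; slotting in cache-warmer (8 GB) lifts the total to 2949 at 26 GB.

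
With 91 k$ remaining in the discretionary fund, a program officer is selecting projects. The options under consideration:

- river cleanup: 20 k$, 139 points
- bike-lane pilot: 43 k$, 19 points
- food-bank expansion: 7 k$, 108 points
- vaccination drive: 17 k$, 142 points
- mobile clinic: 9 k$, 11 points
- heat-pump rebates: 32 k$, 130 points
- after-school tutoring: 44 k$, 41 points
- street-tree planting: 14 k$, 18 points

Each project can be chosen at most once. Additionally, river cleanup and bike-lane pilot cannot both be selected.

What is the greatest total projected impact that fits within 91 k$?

The ratio ordering already packs tightly: river cleanup + food-bank expansion + vaccination drive + heat-pump rebates + street-tree planting, 90 k$, 537.
Nothing else feasible within 91 k$ beats 537.

537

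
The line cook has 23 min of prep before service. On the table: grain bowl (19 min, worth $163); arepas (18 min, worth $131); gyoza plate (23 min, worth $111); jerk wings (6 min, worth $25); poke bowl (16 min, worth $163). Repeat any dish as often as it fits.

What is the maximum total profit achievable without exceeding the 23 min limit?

188

Density check — poke bowl 10.19, grain bowl 8.58, arepas 7.28, gyoza plate 4.83 are the best per min.
The ratio ordering already packs tightly: jerk wings + poke bowl, 22 min, 188.
Every other selection either busts 23 min or fails to beat 188.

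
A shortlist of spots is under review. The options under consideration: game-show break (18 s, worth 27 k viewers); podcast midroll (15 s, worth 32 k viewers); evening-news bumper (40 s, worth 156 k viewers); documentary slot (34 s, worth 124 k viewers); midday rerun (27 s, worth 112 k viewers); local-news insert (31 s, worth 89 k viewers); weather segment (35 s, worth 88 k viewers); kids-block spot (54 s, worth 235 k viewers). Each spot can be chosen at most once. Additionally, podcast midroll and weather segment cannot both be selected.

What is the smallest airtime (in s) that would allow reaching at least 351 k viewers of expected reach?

88

Minimise s subject to total expected reach ≥ 351.
documentary slot + kids-block spot: 359 expected reach at 88 s.
Any bundle with less than 88 s falls short of 351.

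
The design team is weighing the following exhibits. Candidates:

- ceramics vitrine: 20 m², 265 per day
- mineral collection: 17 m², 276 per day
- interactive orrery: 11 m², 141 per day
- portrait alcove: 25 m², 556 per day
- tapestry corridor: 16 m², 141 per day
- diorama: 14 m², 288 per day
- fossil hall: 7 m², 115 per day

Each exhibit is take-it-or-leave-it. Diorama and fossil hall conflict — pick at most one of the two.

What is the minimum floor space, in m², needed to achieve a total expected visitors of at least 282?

14

Minimise m² subject to total expected visitors ≥ 282.
diorama reaches 288 using 14 m².
Below 14 m² the best achievable stays under 282.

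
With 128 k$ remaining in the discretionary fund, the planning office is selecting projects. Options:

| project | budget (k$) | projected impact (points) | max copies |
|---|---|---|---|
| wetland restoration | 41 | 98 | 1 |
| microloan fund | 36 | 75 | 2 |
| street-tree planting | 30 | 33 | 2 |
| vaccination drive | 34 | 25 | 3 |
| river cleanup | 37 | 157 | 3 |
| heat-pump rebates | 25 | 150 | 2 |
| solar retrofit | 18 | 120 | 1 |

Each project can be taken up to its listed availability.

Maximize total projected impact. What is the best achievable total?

Greedy by ratio would take river cleanup + 2×heat-pump rebates + solar retrofit: 105 k$ used, total 577.
Dropping solar retrofit frees 18 k$; slotting in river cleanup (37 k$) lifts the total to 614 at 124 k$.
No other feasible combination exceeds 614.

614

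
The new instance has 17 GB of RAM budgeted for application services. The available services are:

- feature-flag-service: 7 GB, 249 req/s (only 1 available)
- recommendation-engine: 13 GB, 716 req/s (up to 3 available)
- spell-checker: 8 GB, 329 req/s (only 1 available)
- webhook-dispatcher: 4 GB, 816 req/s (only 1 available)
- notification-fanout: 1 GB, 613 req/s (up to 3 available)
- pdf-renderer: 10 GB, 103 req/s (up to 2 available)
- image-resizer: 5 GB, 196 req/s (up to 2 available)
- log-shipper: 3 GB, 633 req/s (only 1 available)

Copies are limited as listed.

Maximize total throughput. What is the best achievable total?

A density-first pass picks webhook-dispatcher + 3×notification-fanout + image-resizer + log-shipper — 3484 at 15 GB.
Dropping image-resizer frees 5 GB; slotting in feature-flag-service (7 GB) lifts the total to 3537 at 17 GB.
Every other selection either busts 17 GB or exceeds an availability limit or fails to beat 3537.

3537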